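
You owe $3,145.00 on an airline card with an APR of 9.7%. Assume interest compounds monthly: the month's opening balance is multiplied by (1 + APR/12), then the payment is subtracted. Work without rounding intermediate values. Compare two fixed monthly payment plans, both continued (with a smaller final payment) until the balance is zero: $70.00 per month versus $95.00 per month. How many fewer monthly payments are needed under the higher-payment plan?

Monthly rate r = 9.7%/12 = 0.808333% = 0.00808333.
At $70.00/mo: n = ⌈−ln(1 − rB₀/P)/ln(1+r)⌉ = 57 payments (last $3.58); total interest = total paid − $3,145.00 = $778.58.
At $95.00/mo: 39 payments (last $64.96); total interest $529.96.
Payments saved = 57 − 39 = 18.

18 fewer payments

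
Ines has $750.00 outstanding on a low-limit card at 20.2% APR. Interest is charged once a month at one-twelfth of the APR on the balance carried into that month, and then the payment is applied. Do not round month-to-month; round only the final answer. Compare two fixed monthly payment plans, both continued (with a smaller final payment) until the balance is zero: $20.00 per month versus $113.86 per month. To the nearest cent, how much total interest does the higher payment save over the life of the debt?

Monthly rate r = 20.2%/12 = 1.68333% = 0.0168333.
At $20.00/mo: n = ⌈−ln(1 − rB₀/P)/ln(1+r)⌉ = 60 payments (last $15.29); total interest = total paid − $750.00 = $445.29.
At $113.86/mo: 8 payments (last $4.62); total interest $51.64.
Interest saved = $445.29 − $51.64 = $393.65.

$393.65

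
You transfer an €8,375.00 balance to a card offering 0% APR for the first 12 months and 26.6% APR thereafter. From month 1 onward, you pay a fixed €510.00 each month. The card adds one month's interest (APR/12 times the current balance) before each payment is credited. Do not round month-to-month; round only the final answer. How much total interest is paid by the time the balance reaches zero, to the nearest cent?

€145.67

Promo months 1–12 at r₀ = 0%/12 = 0; months 13+ at r₁ = 26.6%/12 = 0.0221667.
After month 12 (no interest yet): B = €8,375.00 − 12·€510.00 = €2,255.00.
Then at r₁ with €510.00/mo: n₂ = −ln(1 − r₁·B/P)/ln(1+r₁) ≈ 4.70 → 5 more payments.
Total paid = 16·€510.00 + €360.67 = €8,520.67; interest = €8,520.67 − €8,375.00 = €145.67.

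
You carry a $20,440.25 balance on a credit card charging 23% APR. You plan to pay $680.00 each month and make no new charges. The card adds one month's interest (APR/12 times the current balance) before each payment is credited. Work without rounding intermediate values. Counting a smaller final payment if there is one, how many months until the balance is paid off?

46 months

Monthly rate r = 23%/12 = 1.91667% = 0.0191667.
Recurrence: B ← B·(1+r) − $680.00.
Month 1: interest $391.77; balance after payment $20,152.02.
Month 2: interest $386.25; balance after payment $19,858.27.
Closed form: n = −ln(1 − rB₀/P)/ln(1+r) = −ln(0.42387)/ln(1.01917) ≈ 45.211, so the balance reaches zero during payment 46.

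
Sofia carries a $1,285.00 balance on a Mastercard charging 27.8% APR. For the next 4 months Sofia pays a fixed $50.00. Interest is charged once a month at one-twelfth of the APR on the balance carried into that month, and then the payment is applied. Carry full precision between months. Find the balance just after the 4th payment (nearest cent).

$1,201.22

Monthly rate r = 27.8%/12 = 2.31667% = 0.0231667.
Each month: B ← B·(1+r) − $50.00.
Month 1: interest $29.77; balance after payment $1,264.77.
Month 2: interest $29.30; balance after payment $1,244.07.
Month 3: interest $28.82; balance after payment $1,222.89.
Month 4: interest $28.33; balance after payment $1,201.22.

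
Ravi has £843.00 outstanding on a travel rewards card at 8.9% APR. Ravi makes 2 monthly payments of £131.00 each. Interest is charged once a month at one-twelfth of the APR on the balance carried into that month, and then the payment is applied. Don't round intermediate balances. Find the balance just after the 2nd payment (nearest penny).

£592.58

Monthly rate r = 8.9%/12 = 0.741667% = 0.00741667.
Each month: B ← B·(1+r) − £131.00.
Month 1: interest £6.25; balance after payment £718.25.
Month 2: interest £5.33; balance after payment £592.58.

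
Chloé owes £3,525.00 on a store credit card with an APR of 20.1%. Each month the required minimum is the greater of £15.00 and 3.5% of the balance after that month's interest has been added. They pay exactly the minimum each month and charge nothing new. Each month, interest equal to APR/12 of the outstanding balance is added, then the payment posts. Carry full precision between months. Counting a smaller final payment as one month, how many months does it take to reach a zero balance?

150 months

Monthly rate r = 20.1%/12 = 1.675% = 0.01675.
While 3.5% of the post-interest balance exceeds £15.00, each month B ← (B·(1+r))·(1 − 0.035), i.e. B shrinks by the factor (1+r)·0.965 = 0.98116.
This holds for months 1–112. Entering month 113 the balance is £418.99; 3.5% of the post-interest balance is now below £15.00, so the flat £15.00 minimum applies from here.
From month 113 a fixed £15.00 at rate r clears £418.99 in 38 more payments. Total: 112 + 38 = 150 months.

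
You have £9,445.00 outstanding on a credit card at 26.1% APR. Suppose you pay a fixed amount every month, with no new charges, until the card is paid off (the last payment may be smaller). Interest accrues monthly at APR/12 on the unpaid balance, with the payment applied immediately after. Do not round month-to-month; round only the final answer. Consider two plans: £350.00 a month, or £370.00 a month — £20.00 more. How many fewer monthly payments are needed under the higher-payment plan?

Monthly rate r = 26.1%/12 = 2.175% = 0.02175.
At £350.00/mo: n = ⌈−ln(1 − rB₀/P)/ln(1+r)⌉ = 42 payments (last £32.36); total interest = total paid − £9,445.00 = £4,937.36.
At £370.00/mo: 38 payments (last £242.27); total interest £4,487.27.
Payments saved = 42 − 38 = 4.

4 fewer payments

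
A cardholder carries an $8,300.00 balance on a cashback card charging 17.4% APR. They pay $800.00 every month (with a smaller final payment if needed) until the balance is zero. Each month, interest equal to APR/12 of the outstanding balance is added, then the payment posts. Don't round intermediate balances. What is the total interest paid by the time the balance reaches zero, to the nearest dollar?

Monthly rate r = 17.4%/12 = 1.45% = 0.0145.
Payoff takes n = ⌈−ln(1 − rB₀/P)/ln(1+r)⌉ = ⌈11.325⌉ = 12 payments; the last is $261.29.
Total paid = 11·$800.00 + $261.29 = $9,061.29.
Total interest = total paid − principal = $9,061.29 − $8,300.00 = $761.29.

$761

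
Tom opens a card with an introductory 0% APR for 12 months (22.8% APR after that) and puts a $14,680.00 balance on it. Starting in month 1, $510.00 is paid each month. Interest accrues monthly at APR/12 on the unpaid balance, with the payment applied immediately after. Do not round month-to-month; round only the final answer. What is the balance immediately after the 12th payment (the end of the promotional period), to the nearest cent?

$8,560.00

Promo months 1–12 at r₀ = 0%/12 = 0; months 13+ at r₁ = 22.8%/12 = 0.019.
After month 12 (no interest yet): B = $14,680.00 − 12·$510.00 = $8,560.00.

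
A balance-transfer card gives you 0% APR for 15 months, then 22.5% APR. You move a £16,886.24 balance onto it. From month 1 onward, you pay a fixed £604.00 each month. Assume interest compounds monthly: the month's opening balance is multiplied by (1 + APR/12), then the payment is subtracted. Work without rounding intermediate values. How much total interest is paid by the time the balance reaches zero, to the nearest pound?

Promo months 1–15 at r₀ = 0%/12 = 0; months 16+ at r₁ = 22.5%/12 = 0.01875.
After month 15 (no interest yet): B = £16,886.24 − 15·£604.00 = £7,826.24.
Then at r₁ with £604.00/mo: n₂ = −ln(1 − r₁·B/P)/ln(1+r₁) ≈ 14.98 → 15 more payments.
Total paid = 29·£604.00 + £593.71 = £18,109.71; interest = £18,109.71 − £16,886.24 = £1,223.47.

£1,223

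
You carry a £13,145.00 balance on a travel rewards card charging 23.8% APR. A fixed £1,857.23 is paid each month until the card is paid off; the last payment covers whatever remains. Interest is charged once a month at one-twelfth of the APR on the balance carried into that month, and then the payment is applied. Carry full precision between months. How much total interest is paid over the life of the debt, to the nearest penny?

£1,163.02

Monthly rate r = 23.8%/12 = 1.98333% = 0.0198333.
Payoff takes n = ⌈−ln(1 − rB₀/P)/ln(1+r)⌉ = ⌈7.702⌉ = 8 payments; the last is £1,307.41.
Total paid = 7·£1,857.23 + £1,307.41 = £14,308.02.
Total interest = total paid − principal = £14,308.02 − £13,145.00 = £1,163.02.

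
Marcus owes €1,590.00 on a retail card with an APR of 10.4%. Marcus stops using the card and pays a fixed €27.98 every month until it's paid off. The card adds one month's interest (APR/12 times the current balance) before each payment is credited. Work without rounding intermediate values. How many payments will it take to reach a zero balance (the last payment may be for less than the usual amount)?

Monthly rate r = 10.4%/12 = 0.866667% = 0.00866667.
Recurrence: B ← B·(1+r) − €27.98.
Month 1: interest €13.78; balance after payment €1,575.80.
Month 2: interest €13.66; balance after payment €1,561.48.
Closed form: n = −ln(1 − rB₀/P)/ln(1+r) = −ln(0.50751)/ln(1.00867) ≈ 78.598, so the balance reaches zero during payment 79.

79 months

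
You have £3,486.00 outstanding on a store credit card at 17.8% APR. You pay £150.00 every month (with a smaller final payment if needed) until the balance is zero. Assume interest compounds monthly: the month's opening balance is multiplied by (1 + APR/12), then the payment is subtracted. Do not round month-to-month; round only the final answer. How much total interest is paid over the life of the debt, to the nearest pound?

Monthly rate r = 17.8%/12 = 1.48333% = 0.0148333.
Payoff takes n = ⌈−ln(1 − rB₀/P)/ln(1+r)⌉ = ⌈28.708⌉ = 29 payments; the last is £106.38.
Total paid = 28·£150.00 + £106.38 = £4,306.38.
Total interest = total paid − principal = £4,306.38 − £3,486.00 = £820.38.

£820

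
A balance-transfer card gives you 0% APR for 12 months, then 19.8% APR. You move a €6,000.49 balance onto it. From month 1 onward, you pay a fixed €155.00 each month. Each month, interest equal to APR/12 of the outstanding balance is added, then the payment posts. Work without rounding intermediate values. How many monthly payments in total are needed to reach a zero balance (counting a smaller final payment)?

Promo months 1–12 at r₀ = 0%/12 = 0; months 13+ at r₁ = 19.8%/12 = 0.0165.
After month 12 (no interest yet): B = €6,000.49 − 12·€155.00 = €4,140.49.
Then at r₁ with €155.00/mo: n₂ = −ln(1 − r₁·B/P)/ln(1+r₁) ≈ 35.51 → 36 more payments.

48 months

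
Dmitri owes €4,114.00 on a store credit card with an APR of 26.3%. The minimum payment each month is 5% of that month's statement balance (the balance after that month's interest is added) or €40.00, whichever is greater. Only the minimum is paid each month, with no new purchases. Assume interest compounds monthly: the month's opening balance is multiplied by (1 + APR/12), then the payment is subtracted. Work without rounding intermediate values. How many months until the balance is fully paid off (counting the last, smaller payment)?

82 months

Monthly rate r = 26.3%/12 = 2.19167% = 0.0219167.
While 5% of the post-interest balance exceeds €40.00, each month B ← (B·(1+r))·(1 − 0.05), i.e. B shrinks by the factor (1+r)·0.95 = 0.97082.
This holds for months 1–57. Entering month 58 the balance is €760.66; 5% of the post-interest balance is now below €40.00, so the flat €40.00 minimum applies from here.
From month 58 a fixed €40.00 at rate r clears €760.66 in 25 more payments. Total: 57 + 25 = 82 months.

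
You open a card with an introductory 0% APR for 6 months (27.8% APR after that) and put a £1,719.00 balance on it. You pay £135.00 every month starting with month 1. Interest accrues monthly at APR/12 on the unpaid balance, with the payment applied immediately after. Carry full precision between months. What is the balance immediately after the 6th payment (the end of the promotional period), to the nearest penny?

Promo months 1–6 at r₀ = 0%/12 = 0; months 7+ at r₁ = 27.8%/12 = 0.0231667.
After month 6 (no interest yet): B = £1,719.00 − 6·£135.00 = £909.00.

£909.00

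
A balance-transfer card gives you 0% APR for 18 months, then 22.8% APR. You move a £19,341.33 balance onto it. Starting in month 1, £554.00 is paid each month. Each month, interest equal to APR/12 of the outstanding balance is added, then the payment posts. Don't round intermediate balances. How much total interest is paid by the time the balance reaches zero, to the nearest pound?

£2,041

Promo months 1–18 at r₀ = 0%/12 = 0; months 19+ at r₁ = 22.8%/12 = 0.019.
After month 18 (no interest yet): B = £19,341.33 − 18·£554.00 = £9,369.33.
Then at r₁ with £554.00/mo: n₂ = −ln(1 − r₁·B/P)/ln(1+r₁) ≈ 20.59 → 21 more payments.
Total paid = 38·£554.00 + £330.52 = £21,382.52; interest = £21,382.52 − £19,341.33 = £2,041.19.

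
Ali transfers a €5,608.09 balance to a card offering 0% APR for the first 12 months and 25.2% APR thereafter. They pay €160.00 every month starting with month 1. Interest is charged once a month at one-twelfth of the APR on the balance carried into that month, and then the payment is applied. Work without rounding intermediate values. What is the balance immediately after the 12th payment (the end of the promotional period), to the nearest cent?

Promo months 1–12 at r₀ = 0%/12 = 0; months 13+ at r₁ = 25.2%/12 = 0.021.
After month 12 (no interest yet): B = €5,608.09 − 12·€160.00 = €3,688.09.

€3,688.09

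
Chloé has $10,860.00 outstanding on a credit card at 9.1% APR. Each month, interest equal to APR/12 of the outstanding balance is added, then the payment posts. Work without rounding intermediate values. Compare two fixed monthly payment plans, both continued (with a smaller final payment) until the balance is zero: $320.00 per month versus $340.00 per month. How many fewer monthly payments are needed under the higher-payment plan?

Monthly rate r = 9.1%/12 = 0.758333% = 0.00758333.
At $320.00/mo: n = ⌈−ln(1 − rB₀/P)/ln(1+r)⌉ = 40 payments (last $123.50); total interest = total paid − $10,860.00 = $1,743.50.
At $340.00/mo: 37 payments (last $242.97); total interest $1,622.97.
Payments saved = 40 − 37 = 3.

3 fewer payments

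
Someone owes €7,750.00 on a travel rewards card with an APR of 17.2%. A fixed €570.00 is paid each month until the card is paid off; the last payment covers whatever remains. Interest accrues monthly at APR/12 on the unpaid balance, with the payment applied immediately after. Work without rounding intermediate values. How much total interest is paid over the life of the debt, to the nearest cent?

Monthly rate r = 17.2%/12 = 1.43333% = 0.0143333.
Payoff takes n = ⌈−ln(1 − rB₀/P)/ln(1+r)⌉ = ⌈15.231⌉ = 16 payments; the last is €132.65.
Total paid = 15·€570.00 + €132.65 = €8,682.65.
Total interest = total paid − principal = €8,682.65 − €7,750.00 = €932.65.

€932.65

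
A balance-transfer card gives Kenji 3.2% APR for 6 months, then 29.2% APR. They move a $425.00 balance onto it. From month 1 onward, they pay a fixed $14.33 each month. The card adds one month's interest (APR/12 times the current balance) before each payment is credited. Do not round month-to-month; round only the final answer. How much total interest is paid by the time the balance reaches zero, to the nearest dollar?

Promo months 1–6 at r₀ = 3.2%/12 = 0.00266667; months 7+ at r₁ = 29.2%/12 = 0.0243333.
After month 6: iterate B ← B·(1+r₀) − $14.33 for 6 months → $345.29.
Then at r₁ with $14.33/mo: n₂ = −ln(1 − r₁·B/P)/ln(1+r₁) ≈ 36.71 → 37 more payments.
Total paid = 42·$14.33 + $10.27 = $612.13; interest = $612.13 − $425.00 = $187.13.

$187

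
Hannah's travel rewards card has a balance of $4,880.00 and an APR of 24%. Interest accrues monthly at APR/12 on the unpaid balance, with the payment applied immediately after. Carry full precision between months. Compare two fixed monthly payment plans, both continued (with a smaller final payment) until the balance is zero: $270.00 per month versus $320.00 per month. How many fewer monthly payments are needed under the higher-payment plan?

Monthly rate r = 24%/12 = 2% = 0.02.
At $270.00/mo: n = ⌈−ln(1 − rB₀/P)/ln(1+r)⌉ = 23 payments (last $177.13); total interest = total paid − $4,880.00 = $1,237.13.
At $320.00/mo: 19 payments (last $120.26); total interest $1,000.26.
Payments saved = 23 − 19 = 4.

4 fewer payments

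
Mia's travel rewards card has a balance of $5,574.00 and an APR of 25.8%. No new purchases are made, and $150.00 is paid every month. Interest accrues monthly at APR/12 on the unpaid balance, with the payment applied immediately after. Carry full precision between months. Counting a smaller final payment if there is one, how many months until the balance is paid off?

76 months

Monthly rate r = 25.8%/12 = 2.15% = 0.0215.
Recurrence: B ← B·(1+r) − $150.00.
Month 1: interest $119.84; balance after payment $5,543.84.
Month 2: interest $119.19; balance after payment $5,513.03.
Closed form: n = −ln(1 − rB₀/P)/ln(1+r) = −ln(0.20106)/ln(1.0215) ≈ 75.411, so the balance reaches zero during payment 76.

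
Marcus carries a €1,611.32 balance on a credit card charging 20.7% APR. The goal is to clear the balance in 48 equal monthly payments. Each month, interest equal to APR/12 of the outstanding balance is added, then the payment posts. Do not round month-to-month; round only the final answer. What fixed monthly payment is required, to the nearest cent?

Monthly rate r = 20.7%/12 = 1.725% = 0.01725.
Level-payment amortization: P = B₀·r / (1 − (1+r)^(−n)) = 1611.32·0.01725 / (1 − 1.01725^(−48)).
Denominator 1 − (1+r)^(−48) = 0.559981972.
P = 27.7953 / 0.559981972 ≈ 49.64.

€49.64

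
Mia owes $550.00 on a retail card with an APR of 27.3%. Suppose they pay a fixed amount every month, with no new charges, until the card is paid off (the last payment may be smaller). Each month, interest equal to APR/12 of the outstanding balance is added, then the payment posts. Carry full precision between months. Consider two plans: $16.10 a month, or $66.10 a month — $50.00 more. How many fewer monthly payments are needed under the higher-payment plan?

Monthly rate r = 27.3%/12 = 2.275% = 0.02275.
At $16.10/mo: n = ⌈−ln(1 − rB₀/P)/ln(1+r)⌉ = 67 payments (last $11.98); total interest = total paid − $550.00 = $524.58.
At $66.10/mo: 10 payments (last $21.90); total interest $66.80.
Payments saved = 67 − 10 = 57.

57 fewer payments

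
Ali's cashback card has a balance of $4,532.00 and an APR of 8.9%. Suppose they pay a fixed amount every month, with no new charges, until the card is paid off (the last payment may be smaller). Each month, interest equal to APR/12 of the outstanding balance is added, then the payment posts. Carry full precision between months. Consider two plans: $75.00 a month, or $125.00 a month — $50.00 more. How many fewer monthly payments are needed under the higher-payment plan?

Monthly rate r = 8.9%/12 = 0.741667% = 0.00741667.
At $75.00/mo: n = ⌈−ln(1 − rB₀/P)/ln(1+r)⌉ = 81 payments (last $34.19); total interest = total paid − $4,532.00 = $1,502.19.
At $125.00/mo: 43 payments (last $48.37); total interest $766.37.
Payments saved = 81 − 43 = 38.

38 fewer payments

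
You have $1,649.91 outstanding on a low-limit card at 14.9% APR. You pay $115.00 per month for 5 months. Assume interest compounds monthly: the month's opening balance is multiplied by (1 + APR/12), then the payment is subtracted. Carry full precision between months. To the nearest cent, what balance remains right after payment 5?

Monthly rate r = 14.9%/12 = 1.24167% = 0.0124167.
Each month: B ← B·(1+r) − $115.00.
Month 1: interest $20.49; balance after payment $1,555.40.
Month 2: interest $19.31; balance after payment $1,459.71.
Month 3: interest $18.12; balance after payment $1,362.83.
Month 4: interest $16.92; balance after payment $1,264.76.
Month 5: interest $15.70; balance after payment $1,165.46.

$1,165.46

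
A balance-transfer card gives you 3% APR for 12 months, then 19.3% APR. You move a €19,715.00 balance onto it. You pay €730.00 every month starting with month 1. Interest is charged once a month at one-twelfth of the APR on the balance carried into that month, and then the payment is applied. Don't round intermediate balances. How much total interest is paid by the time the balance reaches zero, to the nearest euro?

€2,324

Promo months 1–12 at r₀ = 3%/12 = 0.0025; months 13+ at r₁ = 19.3%/12 = 0.0160833.
After month 12: iterate B ← B·(1+r₀) − €730.00 for 12 months → €11,433.19.
Then at r₁ with €730.00/mo: n₂ = −ln(1 − r₁·B/P)/ln(1+r₁) ≈ 18.19 → 19 more payments.
Total paid = 30·€730.00 + €138.89 = €22,038.89; interest = €22,038.89 − €19,715.00 = €2,323.89.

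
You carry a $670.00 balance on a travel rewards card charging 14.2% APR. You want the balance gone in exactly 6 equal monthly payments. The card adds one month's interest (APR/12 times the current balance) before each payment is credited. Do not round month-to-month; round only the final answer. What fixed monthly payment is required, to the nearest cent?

$116.34

Monthly rate r = 14.2%/12 = 1.18333% = 0.0118333.
Level-payment amortization: P = B₀·r / (1 − (1+r)^(−n)) = 670.00·0.0118333 / (1 − 1.01183^(−6)).
Denominator 1 − (1+r)^(−6) = 0.0681497951.
P = 7.92833 / 0.0681497951 ≈ 116.34.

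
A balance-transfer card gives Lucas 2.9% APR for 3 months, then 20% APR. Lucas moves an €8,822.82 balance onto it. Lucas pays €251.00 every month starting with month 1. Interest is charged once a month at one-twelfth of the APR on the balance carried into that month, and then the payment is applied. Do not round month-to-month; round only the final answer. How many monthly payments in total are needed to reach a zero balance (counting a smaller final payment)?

50 payments

Promo months 1–3 at r₀ = 2.9%/12 = 0.00241667; months 4+ at r₁ = 20%/12 = 0.0166667.
After month 3: iterate B ← B·(1+r₀) − €251.00 for 3 months → €8,132.12.
Then at r₁ with €251.00/mo: n₂ = −ln(1 − r₁·B/P)/ln(1+r₁) ≈ 46.98 → 47 more payments.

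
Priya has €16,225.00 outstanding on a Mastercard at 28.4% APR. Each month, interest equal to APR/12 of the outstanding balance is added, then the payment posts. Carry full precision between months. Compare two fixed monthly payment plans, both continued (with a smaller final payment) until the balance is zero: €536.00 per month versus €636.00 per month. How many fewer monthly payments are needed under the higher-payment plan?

14 fewer payments

Monthly rate r = 28.4%/12 = 2.36667% = 0.0236667.
At €536.00/mo: n = ⌈−ln(1 − rB₀/P)/ln(1+r)⌉ = 54 payments (last €469.94); total interest = total paid − €16,225.00 = €12,652.94.
At €636.00/mo: 40 payments (last €368.59); total interest €8,947.59.
Payments saved = 54 − 40 = 14.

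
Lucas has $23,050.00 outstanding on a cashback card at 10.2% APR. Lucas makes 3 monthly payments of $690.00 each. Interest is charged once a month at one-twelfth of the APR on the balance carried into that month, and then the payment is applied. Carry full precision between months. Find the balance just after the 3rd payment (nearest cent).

$21,555.14

Monthly rate r = 10.2%/12 = 0.85% = 0.0085.
Each month: B ← B·(1+r) − $690.00.
Month 1: interest $195.92; balance after payment $22,555.92.
Month 2: interest $191.73; balance after payment $22,057.65.
Month 3: interest $187.49; balance after payment $21,555.14.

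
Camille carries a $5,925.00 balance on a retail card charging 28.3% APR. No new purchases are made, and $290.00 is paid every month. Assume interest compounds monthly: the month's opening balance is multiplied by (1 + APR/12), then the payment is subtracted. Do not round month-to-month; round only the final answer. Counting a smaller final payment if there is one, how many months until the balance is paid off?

29 months

Monthly rate r = 28.3%/12 = 2.35833% = 0.0235833.
Recurrence: B ← B·(1+r) − $290.00.
Month 1: interest $139.73; balance after payment $5,774.73.
Month 2: interest $136.19; balance after payment $5,620.92.
Closed form: n = −ln(1 − rB₀/P)/ln(1+r) = −ln(0.51817)/ln(1.02358) ≈ 28.205, so the balance reaches zero during payment 29.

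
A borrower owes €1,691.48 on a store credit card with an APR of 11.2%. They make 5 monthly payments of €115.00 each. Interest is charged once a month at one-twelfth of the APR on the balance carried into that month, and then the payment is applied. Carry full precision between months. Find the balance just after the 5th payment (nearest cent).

€1,186.07

Monthly rate r = 11.2%/12 = 0.933333% = 0.00933333.
Each month: B ← B·(1+r) − €115.00.
Month 1: interest €15.79; balance after payment €1,592.27.
Month 2: interest €14.86; balance after payment €1,492.13.
Month 3: interest €13.93; balance after payment €1,391.05.
Month 4: interest €12.98; balance after payment €1,289.04.
Month 5: interest €12.03; balance after payment €1,186.07.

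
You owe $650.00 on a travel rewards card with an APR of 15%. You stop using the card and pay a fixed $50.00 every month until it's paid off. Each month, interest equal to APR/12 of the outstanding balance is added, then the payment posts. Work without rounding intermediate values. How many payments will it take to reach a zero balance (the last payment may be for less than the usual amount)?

15 payments

Monthly rate r = 15%/12 = 1.25% = 0.0125.
Recurrence: B ← B·(1+r) − $50.00.
Month 1: interest $8.12; balance after payment $608.12.
Month 2: interest $7.60; balance after payment $565.73.
Closed form: n = −ln(1 − rB₀/P)/ln(1+r) = −ln(0.8375)/ln(1.0125) ≈ 14.275, so the balance reaches zero during payment 15.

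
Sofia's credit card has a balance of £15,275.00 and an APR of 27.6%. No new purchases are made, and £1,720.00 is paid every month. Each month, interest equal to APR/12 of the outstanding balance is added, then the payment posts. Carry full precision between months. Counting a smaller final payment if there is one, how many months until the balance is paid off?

11 payments

Monthly rate r = 27.6%/12 = 2.3% = 0.023.
Recurrence: B ← B·(1+r) − £1,720.00.
Month 1: interest £351.32; balance after payment £13,906.33.
Month 2: interest £319.85; balance after payment £12,506.17.
Closed form: n = −ln(1 − rB₀/P)/ln(1+r) = −ln(0.79574)/ln(1.023) ≈ 10.048, so the balance reaches zero during payment 11.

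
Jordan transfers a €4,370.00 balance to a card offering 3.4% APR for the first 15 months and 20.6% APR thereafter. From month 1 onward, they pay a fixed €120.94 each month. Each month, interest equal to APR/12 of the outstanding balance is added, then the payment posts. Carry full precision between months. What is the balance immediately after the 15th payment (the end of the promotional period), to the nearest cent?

€2,708.93

Promo months 1–15 at r₀ = 3.4%/12 = 0.00283333; months 16+ at r₁ = 20.6%/12 = 0.0171667.
After month 15: iterate B ← B·(1+r₀) − €120.94 for 15 months → €2,708.93.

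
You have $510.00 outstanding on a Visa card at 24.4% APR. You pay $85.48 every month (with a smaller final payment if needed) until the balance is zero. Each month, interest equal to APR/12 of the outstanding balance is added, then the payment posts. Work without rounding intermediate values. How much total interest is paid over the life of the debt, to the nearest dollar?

$39

Monthly rate r = 24.4%/12 = 2.03333% = 0.0203333.
Payoff takes n = ⌈−ln(1 − rB₀/P)/ln(1+r)⌉ = ⌈6.425⌉ = 7 payments; the last is $36.53.
Total paid = 6·$85.48 + $36.53 = $549.41.
Total interest = total paid − principal = $549.41 − $510.00 = $39.41.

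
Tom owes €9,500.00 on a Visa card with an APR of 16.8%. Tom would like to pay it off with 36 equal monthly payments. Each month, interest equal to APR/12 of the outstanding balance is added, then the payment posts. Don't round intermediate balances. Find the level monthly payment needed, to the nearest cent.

Monthly rate r = 16.8%/12 = 1.4% = 0.014.
Level-payment amortization: P = B₀·r / (1 − (1+r)^(−n)) = 9500.00·0.014 / (1 − 1.014^(−36)).
Denominator 1 − (1+r)^(−36) = 0.39377531.
P = 133 / 0.39377531 ≈ 337.76.

€337.76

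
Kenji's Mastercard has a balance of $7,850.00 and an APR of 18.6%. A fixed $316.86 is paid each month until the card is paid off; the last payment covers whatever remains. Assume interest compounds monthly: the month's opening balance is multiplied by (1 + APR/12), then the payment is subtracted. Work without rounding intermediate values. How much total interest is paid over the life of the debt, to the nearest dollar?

$2,132

Monthly rate r = 18.6%/12 = 1.55% = 0.0155.
Payoff takes n = ⌈−ln(1 − rB₀/P)/ln(1+r)⌉ = ⌈31.500⌉ = 32 payments; the last is $159.19.
Total paid = 31·$316.86 + $159.19 = $9,981.85.
Total interest = total paid − principal = $9,981.85 − $7,850.00 = $2,131.85.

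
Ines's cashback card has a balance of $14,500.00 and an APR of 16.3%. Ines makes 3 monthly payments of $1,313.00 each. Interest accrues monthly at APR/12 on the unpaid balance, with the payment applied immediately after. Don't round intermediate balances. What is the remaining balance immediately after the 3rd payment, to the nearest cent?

$11,106.19

Monthly rate r = 16.3%/12 = 1.35833% = 0.0135833.
Each month: B ← B·(1+r) − $1,313.00.
Month 1: interest $196.96; balance after payment $13,383.96.
Month 2: interest $181.80; balance after payment $12,252.76.
Month 3: interest $166.43; balance after payment $11,106.19.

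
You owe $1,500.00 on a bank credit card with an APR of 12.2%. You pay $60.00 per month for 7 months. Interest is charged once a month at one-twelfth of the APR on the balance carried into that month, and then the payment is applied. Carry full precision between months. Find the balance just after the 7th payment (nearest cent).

Monthly rate r = 12.2%/12 = 1.01667% = 0.0101667.
Each month: B ← B·(1+r) − $60.00.
Month 1: interest $15.25; balance after payment $1,455.25.
Month 2: interest $14.80; balance after payment $1,410.05.
Month 3: interest $14.34; balance after payment $1,364.38.
Month 4: interest $13.87; balance after payment $1,318.25.
Month 5: interest $13.40; balance after payment $1,271.65.
Month 6: interest $12.93; balance after payment $1,224.58.
Month 7: interest $12.45; balance after payment $1,177.03.

$1,177.03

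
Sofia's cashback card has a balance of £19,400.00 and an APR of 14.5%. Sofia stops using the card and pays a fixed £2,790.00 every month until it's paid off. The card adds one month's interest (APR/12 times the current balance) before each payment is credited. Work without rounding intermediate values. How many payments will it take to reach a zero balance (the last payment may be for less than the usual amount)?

8 payments

Monthly rate r = 14.5%/12 = 1.20833% = 0.0120833.
Recurrence: B ← B·(1+r) − £2,790.00.
Month 1: interest £234.42; balance after payment £16,844.42.
Month 2: interest £203.54; balance after payment £14,257.95.
Closed form: n = −ln(1 − rB₀/P)/ln(1+r) = −ln(0.91598)/ln(1.01208) ≈ 7.307, so the balance reaches zero during payment 8.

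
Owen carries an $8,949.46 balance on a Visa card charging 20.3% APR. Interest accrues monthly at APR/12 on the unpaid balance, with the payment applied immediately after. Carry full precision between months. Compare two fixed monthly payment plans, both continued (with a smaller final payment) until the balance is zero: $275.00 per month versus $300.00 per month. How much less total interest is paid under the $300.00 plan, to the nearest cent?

$546.57

Monthly rate r = 20.3%/12 = 1.69167% = 0.0169167.
At $275.00/mo: n = ⌈−ln(1 − rB₀/P)/ln(1+r)⌉ = 48 payments (last $184.89); total interest = total paid − $8,949.46 = $4,160.43.
At $300.00/mo: 42 payments (last $263.32); total interest $3,613.86.
Interest saved = $4,160.43 − $3,613.86 = $546.57.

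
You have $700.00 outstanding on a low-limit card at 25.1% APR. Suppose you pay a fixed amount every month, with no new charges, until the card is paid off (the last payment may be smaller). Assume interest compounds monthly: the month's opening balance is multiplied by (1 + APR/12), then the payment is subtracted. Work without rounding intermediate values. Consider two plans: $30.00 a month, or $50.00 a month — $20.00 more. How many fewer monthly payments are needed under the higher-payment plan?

Monthly rate r = 25.1%/12 = 2.09167% = 0.0209167.
At $30.00/mo: n = ⌈−ln(1 − rB₀/P)/ln(1+r)⌉ = 33 payments (last $10.37); total interest = total paid − $700.00 = $270.37.
At $50.00/mo: 17 payments (last $36.99); total interest $136.99.
Payments saved = 33 − 17 = 16.

16 fewer payments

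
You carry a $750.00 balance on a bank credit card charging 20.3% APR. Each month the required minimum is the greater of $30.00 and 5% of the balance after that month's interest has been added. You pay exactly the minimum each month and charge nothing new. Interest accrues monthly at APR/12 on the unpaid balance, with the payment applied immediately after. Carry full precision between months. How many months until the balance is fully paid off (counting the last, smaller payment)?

Monthly rate r = 20.3%/12 = 1.69167% = 0.0169167.
While 5% of the post-interest balance exceeds $30.00, each month B ← (B·(1+r))·(1 − 0.05), i.e. B shrinks by the factor (1+r)·0.95 = 0.96607.
This holds for months 1–7. Entering month 8 the balance is $589.01; 5% of the post-interest balance is now below $30.00, so the flat $30.00 minimum applies from here.
From month 8 a fixed $30.00 at rate r clears $589.01 in 25 more payments. Total: 7 + 25 = 32 months.

32 months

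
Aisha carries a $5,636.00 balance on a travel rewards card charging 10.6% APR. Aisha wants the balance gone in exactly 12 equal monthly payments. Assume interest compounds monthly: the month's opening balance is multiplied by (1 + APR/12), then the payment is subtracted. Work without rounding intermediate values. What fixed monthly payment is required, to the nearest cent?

Monthly rate r = 10.6%/12 = 0.883333% = 0.00883333.
Level-payment amortization: P = B₀·r / (1 − (1+r)^(−n)) = 5636.00·0.00883333 / (1 − 1.00883^(−12)).
Denominator 1 − (1+r)^(−12) = 0.100156637.
P = 49.7847 / 0.100156637 ≈ 497.07.

$497.07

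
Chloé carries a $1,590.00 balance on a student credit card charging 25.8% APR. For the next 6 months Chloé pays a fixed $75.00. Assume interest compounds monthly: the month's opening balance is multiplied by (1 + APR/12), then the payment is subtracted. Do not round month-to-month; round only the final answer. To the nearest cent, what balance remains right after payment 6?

$1,331.56

Monthly rate r = 25.8%/12 = 2.15% = 0.0215.
Each month: B ← B·(1+r) − $75.00.
Month 1: interest $34.19; balance after payment $1,549.18.
Month 2: interest $33.31; balance after payment $1,507.49.
Month 3: interest $32.41; balance after payment $1,464.90.
Month 4: interest $31.50; balance after payment $1,421.40.
Month 5: interest $30.56; balance after payment $1,376.96.
Month 6: interest $29.60; balance after payment $1,331.56.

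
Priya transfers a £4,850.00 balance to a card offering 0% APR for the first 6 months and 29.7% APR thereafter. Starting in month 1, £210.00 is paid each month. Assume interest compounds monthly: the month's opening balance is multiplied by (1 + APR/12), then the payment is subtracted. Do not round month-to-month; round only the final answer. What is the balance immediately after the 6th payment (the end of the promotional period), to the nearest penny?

Promo months 1–6 at r₀ = 0%/12 = 0; months 7+ at r₁ = 29.7%/12 = 0.02475.
After month 6 (no interest yet): B = £4,850.00 − 6·£210.00 = £3,590.00.

£3,590.00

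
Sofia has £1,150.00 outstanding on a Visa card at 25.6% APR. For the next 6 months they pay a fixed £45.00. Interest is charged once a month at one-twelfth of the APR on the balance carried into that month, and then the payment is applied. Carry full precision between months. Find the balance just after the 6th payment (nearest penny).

Monthly rate r = 25.6%/12 = 2.13333% = 0.0213333.
Each month: B ← B·(1+r) − £45.00.
Month 1: interest £24.53; balance after payment £1,129.53.
Month 2: interest £24.10; balance after payment £1,108.63.
Month 3: interest £23.65; balance after payment £1,087.28.
Month 4: interest £23.20; balance after payment £1,065.48.
Month 5: interest £22.73; balance after payment £1,043.21.
Month 6: interest £22.26; balance after payment £1,020.46.

£1,020.46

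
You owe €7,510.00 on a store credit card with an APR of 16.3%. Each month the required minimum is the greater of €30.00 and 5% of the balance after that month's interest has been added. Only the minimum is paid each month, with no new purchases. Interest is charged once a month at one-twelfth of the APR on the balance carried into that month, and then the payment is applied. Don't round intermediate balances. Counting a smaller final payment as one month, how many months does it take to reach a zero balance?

Monthly rate r = 16.3%/12 = 1.35833% = 0.0135833.
While 5% of the post-interest balance exceeds €30.00, each month B ← (B·(1+r))·(1 − 0.05), i.e. B shrinks by the factor (1+r)·0.95 = 0.9629.
This holds for months 1–68. Entering month 69 the balance is €574.50; 5% of the post-interest balance is now below €30.00, so the flat €30.00 minimum applies from here.
From month 69 a fixed €30.00 at rate r clears €574.50 in 23 more payments. Total: 68 + 23 = 91 months.

91 months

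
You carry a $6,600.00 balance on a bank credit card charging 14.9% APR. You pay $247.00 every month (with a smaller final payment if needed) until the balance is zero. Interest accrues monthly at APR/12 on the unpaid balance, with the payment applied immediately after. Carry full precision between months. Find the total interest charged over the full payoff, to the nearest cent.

Monthly rate r = 14.9%/12 = 1.24167% = 0.0124167.
Payoff takes n = ⌈−ln(1 − rB₀/P)/ln(1+r)⌉ = ⌈32.669⌉ = 33 payments; the last is $165.53.
Total paid = 32·$247.00 + $165.53 = $8,069.53.
Total interest = total paid − principal = $8,069.53 − $6,600.00 = $1,469.53.

$1,469.53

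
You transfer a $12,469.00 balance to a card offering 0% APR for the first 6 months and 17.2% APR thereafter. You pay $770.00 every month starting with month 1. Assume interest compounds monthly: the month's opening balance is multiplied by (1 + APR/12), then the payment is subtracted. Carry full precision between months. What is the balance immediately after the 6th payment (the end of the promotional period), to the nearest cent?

$7,849.00

Promo months 1–6 at r₀ = 0%/12 = 0; months 7+ at r₁ = 17.2%/12 = 0.0143333.
After month 6 (no interest yet): B = $12,469.00 − 6·$770.00 = $7,849.00.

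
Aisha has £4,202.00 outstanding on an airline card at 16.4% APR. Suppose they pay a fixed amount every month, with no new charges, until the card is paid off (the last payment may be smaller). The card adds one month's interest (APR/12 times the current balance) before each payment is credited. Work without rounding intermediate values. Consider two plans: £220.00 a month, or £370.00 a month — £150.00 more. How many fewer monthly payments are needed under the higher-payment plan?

10 fewer payments

Monthly rate r = 16.4%/12 = 1.36667% = 0.0136667.
At £220.00/mo: n = ⌈−ln(1 − rB₀/P)/ln(1+r)⌉ = 23 payments (last £63.06); total interest = total paid − £4,202.00 = £701.06.
At £370.00/mo: 13 payments (last £158.07); total interest £396.07.
Payments saved = 23 − 13 = 10.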